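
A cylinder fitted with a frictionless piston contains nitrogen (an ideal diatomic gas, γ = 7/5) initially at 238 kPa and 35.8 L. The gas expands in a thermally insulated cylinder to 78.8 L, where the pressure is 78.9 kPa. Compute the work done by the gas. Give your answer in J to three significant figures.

Adiabatic: W = (P₁V₁ − P₂V₂)/(γ − 1) with γ = 7/5.
P₁V₁ = 8520 J, P₂V₂ = 6217 J.
W = (8520 − 6217) / 0.4 = 5758 J.

W ≈ 5760 J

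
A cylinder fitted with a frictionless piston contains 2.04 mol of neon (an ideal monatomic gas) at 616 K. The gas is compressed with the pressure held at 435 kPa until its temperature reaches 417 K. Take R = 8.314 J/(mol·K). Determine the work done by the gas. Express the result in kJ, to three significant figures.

Isobaric: W = P ΔV = nR ΔT.
W = (2.04)(8.314)(417 − 616) = -3375 J.

W ≈ -3.38 kJ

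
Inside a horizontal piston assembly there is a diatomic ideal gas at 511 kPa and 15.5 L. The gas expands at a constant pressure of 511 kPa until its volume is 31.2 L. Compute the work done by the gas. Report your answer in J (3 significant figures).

W ≈ 8020 J

Isobaric: W = P ΔV.
W = (511 kPa)(31.2 − 15.5 L) = (511)(15.7) = 8023 J.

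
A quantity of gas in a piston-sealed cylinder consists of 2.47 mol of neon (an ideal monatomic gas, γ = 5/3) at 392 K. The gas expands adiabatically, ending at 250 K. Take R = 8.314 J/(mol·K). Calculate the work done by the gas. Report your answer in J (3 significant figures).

W ≈ 4370 J

Adiabatic ⇒ Q = 0, so W_by = −ΔU = nCᵥ(T₁ − T₂).
Cᵥ = 3R/2 = 12.47 J/(mol·K).
W = (2.47)(12.47)(392 − 250) = 4374 J.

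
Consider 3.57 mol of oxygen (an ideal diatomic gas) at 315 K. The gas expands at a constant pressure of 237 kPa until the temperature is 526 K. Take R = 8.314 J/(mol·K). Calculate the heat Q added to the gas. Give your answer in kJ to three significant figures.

Isobaric: W = nRΔT = (3.57)(8.314)(211) = 6263 J.
ΔU = nCᵥΔT with Cᵥ = 5R/2: ΔU = (3.57)(20.79)(211) = 15657 J.
Q = ΔU + W = 15657 + 6263 = 21919 J.

Q ≈ 21.9 kJ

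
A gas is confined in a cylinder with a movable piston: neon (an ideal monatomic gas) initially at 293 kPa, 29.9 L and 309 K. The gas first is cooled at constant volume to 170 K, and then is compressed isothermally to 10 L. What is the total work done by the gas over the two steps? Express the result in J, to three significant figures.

W_total ≈ -5280 J

Step 1 (isochoric): W = 0 (constant volume).
After step 1: P = 161.2 kPa (V unchanged).
Step 2 (isothermal): W = P₁V₁ ln(V₂/V₁) = (4820) ln(10/29.9) = -5279 J.
W_total = 0 − 5279 = -5279 J.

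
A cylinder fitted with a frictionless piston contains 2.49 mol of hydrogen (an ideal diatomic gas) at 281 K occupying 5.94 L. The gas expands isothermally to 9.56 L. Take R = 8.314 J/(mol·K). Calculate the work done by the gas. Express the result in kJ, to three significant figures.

Isothermal: W = nRT ln(V₂/V₁).
W = (2.49)(8.314)(281) × ln(9.56/5.94)
  = 5817 × 0.4759
W_by_gas = 2768 J.

W ≈ 2.77 kJ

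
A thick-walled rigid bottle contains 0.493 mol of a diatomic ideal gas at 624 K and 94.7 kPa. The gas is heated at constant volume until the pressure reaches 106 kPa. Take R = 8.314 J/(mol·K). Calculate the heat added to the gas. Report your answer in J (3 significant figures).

Q ≈ 763 J

Constant volume ⇒ W = 0, so Q = ΔU = nCᵥΔT with Cᵥ = 5R/2 = 20.79 J/(mol·K).
At constant V, T₂/T₁ = P₂/P₁ ⇒ ΔT = T₁(P₂/P₁ − 1) = 624·(106/94.7 − 1) = 74.46 K.
ΔU = (0.493)(20.79)(74.46) = 763 J.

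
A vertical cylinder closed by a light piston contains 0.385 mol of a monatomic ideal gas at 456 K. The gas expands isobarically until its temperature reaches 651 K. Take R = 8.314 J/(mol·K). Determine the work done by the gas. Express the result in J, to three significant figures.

W ≈ 624 J

Isobaric: W = P ΔV = nR ΔT.
W = (0.385)(8.314)(651 − 456) = 624.2 J.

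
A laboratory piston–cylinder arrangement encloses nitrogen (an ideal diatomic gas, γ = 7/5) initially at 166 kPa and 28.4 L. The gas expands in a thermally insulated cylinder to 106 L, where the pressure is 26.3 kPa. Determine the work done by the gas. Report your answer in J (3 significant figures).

Adiabatic: W = (P₁V₁ − P₂V₂)/(γ − 1) with γ = 7/5.
P₁V₁ = 4714 J, P₂V₂ = 2788 J.
W = (4714 − 2788) / 0.4 = 4816 J.

W ≈ 4820 J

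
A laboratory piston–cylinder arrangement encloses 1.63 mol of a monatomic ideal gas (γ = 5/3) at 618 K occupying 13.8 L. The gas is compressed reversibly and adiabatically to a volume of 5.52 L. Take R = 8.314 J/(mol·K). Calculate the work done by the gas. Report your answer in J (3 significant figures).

W ≈ -10600 J

Adiabatic: TV^(γ−1) = const with γ = 5/3.
T₂ = T₁ (V₁/V₂)^(γ−1) = 618 × (13.8/5.52)^0.667 = 618 × 1.842 = 1138 K.
W_by = nCᵥ(T₁ − T₂) = (1.63)(12.47)(618 − 1138) = -10578 J.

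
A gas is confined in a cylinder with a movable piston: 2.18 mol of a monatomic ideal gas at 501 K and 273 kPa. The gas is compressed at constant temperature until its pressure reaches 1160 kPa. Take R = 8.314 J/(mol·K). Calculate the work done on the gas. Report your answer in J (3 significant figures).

W ≈ 13100 J

Isothermal process: W = nRT ln(V₂/V₁) = nRT ln(P₁/P₂).
W = (2.18)(8.314)(501) × ln(273/1160)
  = 9080 × ln(0.2353) = 9080 × -1.447
W_by_gas = -13137 J; work on gas = −W_by = 13137 J.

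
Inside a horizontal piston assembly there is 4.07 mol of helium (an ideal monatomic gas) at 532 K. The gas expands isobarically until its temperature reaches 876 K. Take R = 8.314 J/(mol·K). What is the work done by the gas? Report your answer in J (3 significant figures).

Isobaric: W = P ΔV = nR ΔT.
W = (4.07)(8.314)(876 − 532) = 11640 J.

W ≈ 11600 J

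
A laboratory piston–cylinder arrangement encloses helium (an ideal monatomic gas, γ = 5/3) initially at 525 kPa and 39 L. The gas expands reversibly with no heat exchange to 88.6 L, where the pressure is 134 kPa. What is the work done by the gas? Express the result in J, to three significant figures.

Adiabatic: W = (P₁V₁ − P₂V₂)/(γ − 1) with γ = 5/3.
P₁V₁ = 20475 J, P₂V₂ = 11872 J.
W = (20475 − 11872) / 0.6667 = 12904 J.

W ≈ 12900 J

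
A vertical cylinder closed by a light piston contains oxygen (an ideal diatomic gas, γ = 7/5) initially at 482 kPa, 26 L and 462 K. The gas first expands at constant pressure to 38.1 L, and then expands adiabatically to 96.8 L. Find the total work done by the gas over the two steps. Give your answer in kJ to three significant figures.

Step 1 (isobaric): W = PΔV = (482 kPa)(38.1 − 26 L) = 5832 J.
After step 1: P = 482 kPa, V = 38.1 L, T = 677 K.
Step 2 (adiabatic): W = (P₁V₁ − P₂V₂)/(γ−1) = (18364 − 12647)/0.4 = 14293 J.
W_total = 5832 + 14293 = 20125 J.

W_total ≈ 20.1 kJ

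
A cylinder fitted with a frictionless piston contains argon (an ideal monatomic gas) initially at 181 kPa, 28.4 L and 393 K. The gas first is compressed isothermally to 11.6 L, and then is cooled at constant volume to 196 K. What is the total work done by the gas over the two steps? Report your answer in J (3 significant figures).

Step 1 (isothermal): W = P₁V₁ ln(V₂/V₁) = (5140) ln(11.6/28.4) = -4603 J.
Step 2 (isochoric): W = 0 (constant volume).
W_total = -4603 + 0 = -4603 J.

W_total ≈ -4600 J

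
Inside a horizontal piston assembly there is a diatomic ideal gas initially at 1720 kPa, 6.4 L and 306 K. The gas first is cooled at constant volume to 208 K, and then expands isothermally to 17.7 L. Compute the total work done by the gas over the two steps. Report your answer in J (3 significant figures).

Step 1 (isochoric): W = 0 (constant volume).
After step 1: P = 1169 kPa (V unchanged).
Step 2 (isothermal): W = P₁V₁ ln(V₂/V₁) = (7483) ln(17.7/6.4) = 7612 J.
W_total = 0 + 7612 = 7612 J.

W_total ≈ 7610 J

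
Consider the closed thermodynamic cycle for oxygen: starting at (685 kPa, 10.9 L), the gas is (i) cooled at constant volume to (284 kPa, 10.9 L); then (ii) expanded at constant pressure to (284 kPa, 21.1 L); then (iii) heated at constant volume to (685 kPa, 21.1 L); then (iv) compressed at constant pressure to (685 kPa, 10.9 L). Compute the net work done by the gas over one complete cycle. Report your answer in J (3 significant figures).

Constant-volume legs do no work.
W(ii) = (284)(21.1 − 10.9) = 2897 J; W(iv) = (685)(10.9 − 21.1) = -6987 J.
W_net = 2897 − 6987 = -4090 J (the counter-clockwise enclosed area).

W_net ≈ -4090 J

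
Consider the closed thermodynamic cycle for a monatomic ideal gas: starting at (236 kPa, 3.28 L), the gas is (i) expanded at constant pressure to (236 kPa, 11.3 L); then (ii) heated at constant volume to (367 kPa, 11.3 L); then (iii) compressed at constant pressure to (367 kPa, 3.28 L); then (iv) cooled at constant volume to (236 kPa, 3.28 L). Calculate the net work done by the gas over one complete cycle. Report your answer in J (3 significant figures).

Constant-volume legs do no work.
W(i) = (236)(11.3 − 3.28) = 1893 J; W(iii) = (367)(3.28 − 11.3) = -2943 J.
W_net = 1893 − 2943 = -1051 J (the counter-clockwise enclosed area).

W_net ≈ -1050 J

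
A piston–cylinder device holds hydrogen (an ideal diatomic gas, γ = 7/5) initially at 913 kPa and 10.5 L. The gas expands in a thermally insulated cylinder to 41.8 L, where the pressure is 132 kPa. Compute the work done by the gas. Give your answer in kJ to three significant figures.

Adiabatic: W = (P₁V₁ − P₂V₂)/(γ − 1) with γ = 7/5.
P₁V₁ = 9586 J, P₂V₂ = 5518 J.
W = (9586 − 5518) / 0.4 = 10172 J.

W ≈ 10.2 kJ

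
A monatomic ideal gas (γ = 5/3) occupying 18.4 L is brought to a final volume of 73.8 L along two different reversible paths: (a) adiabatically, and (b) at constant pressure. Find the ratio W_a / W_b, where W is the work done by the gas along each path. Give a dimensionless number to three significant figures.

Path (a) adiabatic: W = P₁V₁(1 − (V₁/V₂)^(γ−1))/(γ−1) → W_a/(P₁V₁) = 0.9058.
Path (b) isobaric: W = P₁(V₂ − V₁) → W_b/(P₁V₁) = 3.011.
W_a / W_b = 0.9058 / 3.011 = 0.3008.

W_a / W_b ≈ 0.301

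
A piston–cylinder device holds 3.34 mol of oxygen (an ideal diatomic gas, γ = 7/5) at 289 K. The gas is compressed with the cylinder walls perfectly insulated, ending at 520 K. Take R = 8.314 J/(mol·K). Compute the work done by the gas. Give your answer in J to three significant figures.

Adiabatic ⇒ Q = 0, so W_by = −ΔU = nCᵥ(T₁ − T₂).
Cᵥ = 5R/2 = 20.79 J/(mol·K).
W = (3.34)(20.79)(289 − 520) = -16036 J.

W ≈ -16000 J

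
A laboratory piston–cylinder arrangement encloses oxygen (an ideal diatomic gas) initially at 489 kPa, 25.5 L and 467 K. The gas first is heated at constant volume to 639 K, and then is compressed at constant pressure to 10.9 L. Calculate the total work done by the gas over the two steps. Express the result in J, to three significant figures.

Step 1 (isochoric): W = 0 (constant volume).
After step 1: P = 669.1 kPa (V unchanged).
Step 2 (isobaric): W = PΔV = (669.1 kPa)(10.9 − 25.5 L) = -9769 J.
W_total = 0 − 9769 = -9769 J.

W_total ≈ -9770 J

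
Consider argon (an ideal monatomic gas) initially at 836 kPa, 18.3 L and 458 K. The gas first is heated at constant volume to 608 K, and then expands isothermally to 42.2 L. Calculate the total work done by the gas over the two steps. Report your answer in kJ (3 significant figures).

Step 1 (isochoric): W = 0 (constant volume).
After step 1: P = 1110 kPa (V unchanged).
Step 2 (isothermal): W = P₁V₁ ln(V₂/V₁) = (20309) ln(42.2/18.3) = 16969 J.
W_total = 0 + 16969 = 16969 J.

W_total ≈ 17.0 kJ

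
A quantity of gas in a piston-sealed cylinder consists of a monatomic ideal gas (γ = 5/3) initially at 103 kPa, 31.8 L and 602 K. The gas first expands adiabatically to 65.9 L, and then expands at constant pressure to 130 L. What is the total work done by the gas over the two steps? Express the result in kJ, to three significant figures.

W_total ≈ 3.85 kJ

Step 1 (adiabatic): W = (P₁V₁ − P₂V₂)/(γ−1) = (3275 − 2015)/0.667 = 1890 J.
After step 1: P = 30.58 kPa, V = 65.9 L, T = 370.4 K.
Step 2 (isobaric): W = PΔV = (30.58 kPa)(130 − 65.9 L) = 1960 J.
W_total = 1890 + 1960 = 3851 J.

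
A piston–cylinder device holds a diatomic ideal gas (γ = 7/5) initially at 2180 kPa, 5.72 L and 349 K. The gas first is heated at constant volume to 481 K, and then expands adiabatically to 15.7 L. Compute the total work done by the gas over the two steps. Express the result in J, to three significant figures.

W_total ≈ 14300 J

Step 1 (isochoric): W = 0 (constant volume).
After step 1: P = 3005 kPa (V unchanged).
Step 2 (adiabatic): W = (P₁V₁ − P₂V₂)/(γ−1) = (17186 − 11475)/0.4 = 14276 J.
W_total = 0 + 14276 = 14276 J.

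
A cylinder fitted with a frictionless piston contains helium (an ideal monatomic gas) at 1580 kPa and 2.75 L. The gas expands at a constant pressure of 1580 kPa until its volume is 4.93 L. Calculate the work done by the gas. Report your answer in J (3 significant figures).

W ≈ 3440 J

Isobaric: W = P ΔV.
W = (1580 kPa)(4.93 − 2.75 L) = (1580)(2.18) = 3444 J.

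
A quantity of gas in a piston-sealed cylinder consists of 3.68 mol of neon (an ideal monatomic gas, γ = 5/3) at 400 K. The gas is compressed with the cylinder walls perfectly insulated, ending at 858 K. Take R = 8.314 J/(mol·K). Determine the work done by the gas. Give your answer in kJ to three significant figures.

Adiabatic ⇒ Q = 0, so W_by = −ΔU = nCᵥ(T₁ − T₂).
Cᵥ = 3R/2 = 12.47 J/(mol·K).
W = (3.68)(12.47)(400 − 858) = -21019 J.

W ≈ -21.0 kJ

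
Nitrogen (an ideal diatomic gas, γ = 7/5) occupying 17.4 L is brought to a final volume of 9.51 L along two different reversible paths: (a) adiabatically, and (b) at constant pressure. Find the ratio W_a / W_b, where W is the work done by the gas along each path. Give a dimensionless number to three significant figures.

W_a / W_b ≈ 1.51

Path (a) adiabatic: W = P₁V₁(1 − (V₁/V₂)^(γ−1))/(γ−1) → W_a/(P₁V₁) = -0.6834.
Path (b) isobaric: W = P₁(V₂ − V₁) → W_b/(P₁V₁) = -0.4534.
W_a / W_b = -0.6834 / -0.4534 = 1.507.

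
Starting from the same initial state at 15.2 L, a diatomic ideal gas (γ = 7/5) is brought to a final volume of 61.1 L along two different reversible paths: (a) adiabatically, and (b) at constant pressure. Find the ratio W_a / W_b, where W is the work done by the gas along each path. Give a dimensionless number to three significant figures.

W_a / W_b ≈ 0.353

Path (a) adiabatic: W = P₁V₁(1 − (V₁/V₂)^(γ−1))/(γ−1) → W_a/(P₁V₁) = 1.067.
Path (b) isobaric: W = P₁(V₂ − V₁) → W_b/(P₁V₁) = 3.02.
W_a / W_b = 1.067 / 3.02 = 0.3533.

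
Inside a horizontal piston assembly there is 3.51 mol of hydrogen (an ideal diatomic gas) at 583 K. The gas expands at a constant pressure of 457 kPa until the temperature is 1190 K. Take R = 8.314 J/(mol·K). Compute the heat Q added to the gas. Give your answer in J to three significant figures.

Q ≈ 62000 J

Isobaric: W = nRΔT = (3.51)(8.314)(607) = 17714 J.
ΔU = nCᵥΔT with Cᵥ = 5R/2: ΔU = (3.51)(20.79)(607) = 44284 J.
Q = ΔU + W = 44284 + 17714 = 61997 J.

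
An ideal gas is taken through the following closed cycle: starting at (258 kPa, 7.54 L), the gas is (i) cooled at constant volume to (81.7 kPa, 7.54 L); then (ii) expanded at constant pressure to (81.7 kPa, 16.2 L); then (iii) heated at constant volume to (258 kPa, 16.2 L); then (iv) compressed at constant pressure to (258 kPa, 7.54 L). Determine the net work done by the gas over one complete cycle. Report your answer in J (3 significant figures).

Constant-volume legs do no work.
W(ii) = (81.7)(16.2 − 7.54) = 707.5 J; W(iv) = (258)(7.54 − 16.2) = -2234 J.
W_net = 707.5 − 2234 = -1527 J (the counter-clockwise enclosed area).

W_net ≈ -1530 J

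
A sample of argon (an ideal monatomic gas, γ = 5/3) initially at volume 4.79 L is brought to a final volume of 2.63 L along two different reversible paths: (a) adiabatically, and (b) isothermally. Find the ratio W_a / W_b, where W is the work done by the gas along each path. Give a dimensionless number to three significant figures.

W_a / W_b ≈ 1.23

Path (a) adiabatic: W = P₁V₁(1 − (V₁/V₂)^(γ−1))/(γ−1) → W_a/(P₁V₁) = -0.7371.
Path (b) isothermal: W = P₁V₁ ln(V₂/V₁) → W_b/(P₁V₁) = -0.5995.
W_a / W_b = -0.7371 / -0.5995 = 1.229.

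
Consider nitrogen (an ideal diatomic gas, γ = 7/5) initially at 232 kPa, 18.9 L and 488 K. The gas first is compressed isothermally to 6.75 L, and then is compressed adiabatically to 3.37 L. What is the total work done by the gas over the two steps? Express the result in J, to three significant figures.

Step 1 (isothermal): W = P₁V₁ ln(V₂/V₁) = (4385) ln(6.75/18.9) = -4515 J.
After step 1: P = 649.6 kPa, V = 6.75 L, T = 488 K.
Step 2 (adiabatic): W = (P₁V₁ − P₂V₂)/(γ−1) = (4385 − 5789)/0.4 = -3511 J.
W_total = -4515 − 3511 = -8026 J.

W_total ≈ -8030 J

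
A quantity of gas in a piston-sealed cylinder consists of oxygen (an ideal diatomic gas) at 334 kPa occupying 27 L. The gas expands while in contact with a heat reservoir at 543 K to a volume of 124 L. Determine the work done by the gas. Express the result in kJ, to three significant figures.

Isothermal: W = nRT ln(V₂/V₁) = P₁V₁ ln(V₂/V₁).
P₁V₁ = (334 kPa)(27 L) = 9018 J.
W = 9018 × ln(124/27) = 9018 × 1.524
W_by_gas = 13747 J.

W ≈ 13.7 kJ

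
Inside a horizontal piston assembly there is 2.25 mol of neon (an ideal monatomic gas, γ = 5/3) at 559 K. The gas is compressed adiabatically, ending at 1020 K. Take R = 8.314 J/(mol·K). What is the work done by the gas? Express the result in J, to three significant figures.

W ≈ -12900 J

Adiabatic ⇒ Q = 0, so W_by = −ΔU = nCᵥ(T₁ − T₂).
Cᵥ = 3R/2 = 12.47 J/(mol·K).
W = (2.25)(12.47)(559 − 1020) = -12936 J.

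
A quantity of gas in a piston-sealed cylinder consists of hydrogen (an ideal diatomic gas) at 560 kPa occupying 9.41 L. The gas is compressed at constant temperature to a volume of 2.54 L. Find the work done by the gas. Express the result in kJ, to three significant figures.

W ≈ -6.90 kJ

Isothermal: W = nRT ln(V₂/V₁) = P₁V₁ ln(V₂/V₁).
P₁V₁ = (560 kPa)(9.41 L) = 5270 J.
W = 5270 × ln(2.54/9.41) = 5270 × -1.31
W_by_gas = -6901 J.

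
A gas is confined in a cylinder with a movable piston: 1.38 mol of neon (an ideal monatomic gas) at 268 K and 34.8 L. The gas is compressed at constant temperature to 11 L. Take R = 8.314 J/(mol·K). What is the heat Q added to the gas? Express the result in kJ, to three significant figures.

Isothermal ⇒ ΔU = 0, so Q = W = nRT ln(V₂/V₁).
Q = (1.38)(8.314)(268) ln(11/34.8) = 3075 × -1.152 = -3541 J.

Q ≈ -3.54 kJ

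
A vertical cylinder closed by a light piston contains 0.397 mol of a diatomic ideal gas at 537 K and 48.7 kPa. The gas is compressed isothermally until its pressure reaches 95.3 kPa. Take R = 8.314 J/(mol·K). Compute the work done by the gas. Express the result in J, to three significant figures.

W ≈ -1190 J

Isothermal process: W = nRT ln(V₂/V₁) = nRT ln(P₁/P₂).
W = (0.397)(8.314)(537) × ln(48.7/95.3)
  = 1772 × ln(0.511) = 1772 × -0.6714
W_by_gas = -1190 J.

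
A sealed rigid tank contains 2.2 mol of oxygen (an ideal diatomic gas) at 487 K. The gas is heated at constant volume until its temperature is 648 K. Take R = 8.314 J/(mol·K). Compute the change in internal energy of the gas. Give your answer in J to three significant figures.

ΔU ≈ 7360 J

Constant volume ⇒ W = 0, so Q = ΔU = nCᵥΔT with Cᵥ = 5R/2 = 20.79 J/(mol·K).
ΔU = (2.2)(20.79)(648 − 487) = 7362 J.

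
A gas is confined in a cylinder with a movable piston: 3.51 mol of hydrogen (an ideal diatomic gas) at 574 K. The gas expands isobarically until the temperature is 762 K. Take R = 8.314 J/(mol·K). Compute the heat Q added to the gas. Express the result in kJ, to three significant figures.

Q ≈ 19.2 kJ

Isobaric: W = nRΔT = (3.51)(8.314)(188) = 5486 J.
ΔU = nCᵥΔT with Cᵥ = 5R/2: ΔU = (3.51)(20.79)(188) = 13716 J.
Q = ΔU + W = 13716 + 5486 = 19202 J.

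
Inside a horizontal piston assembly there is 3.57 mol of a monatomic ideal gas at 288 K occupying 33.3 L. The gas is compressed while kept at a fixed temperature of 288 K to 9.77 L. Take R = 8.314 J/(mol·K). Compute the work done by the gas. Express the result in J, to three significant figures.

Isothermal: W = nRT ln(V₂/V₁).
W = (3.57)(8.314)(288) × ln(9.77/33.3)
  = 8548 × -1.226
W_by_gas = -10482 J.

W ≈ -10500 J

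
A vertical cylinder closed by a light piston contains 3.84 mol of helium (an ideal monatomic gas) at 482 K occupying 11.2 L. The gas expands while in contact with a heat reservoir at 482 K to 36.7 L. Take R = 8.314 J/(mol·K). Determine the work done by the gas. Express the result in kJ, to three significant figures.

W ≈ 18.3 kJ

Isothermal: W = nRT ln(V₂/V₁).
W = (3.84)(8.314)(482) × ln(36.7/11.2)
  = 15388 × 1.187
W_by_gas = 18264 J.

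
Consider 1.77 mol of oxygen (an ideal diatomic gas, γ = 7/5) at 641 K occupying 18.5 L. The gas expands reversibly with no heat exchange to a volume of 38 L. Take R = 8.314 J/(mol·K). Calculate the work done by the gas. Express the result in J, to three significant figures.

Adiabatic: TV^(γ−1) = const with γ = 7/5.
T₂ = T₁ (V₁/V₂)^(γ−1) = 641 × (18.5/38)^0.4 = 641 × 0.7498 = 480.6 K.
W_by = nCᵥ(T₁ − T₂) = (1.77)(20.79)(641 − 480.6) = 5900 J.

W ≈ 5900 J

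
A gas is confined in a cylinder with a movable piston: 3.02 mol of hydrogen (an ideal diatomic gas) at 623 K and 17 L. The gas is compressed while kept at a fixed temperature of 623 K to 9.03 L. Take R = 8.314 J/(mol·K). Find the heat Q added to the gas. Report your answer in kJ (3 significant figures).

Isothermal ⇒ ΔU = 0, so Q = W = nRT ln(V₂/V₁).
Q = (3.02)(8.314)(623) ln(9.03/17) = 15642 × -0.6327 = -9896 J.

Q ≈ -9.90 kJ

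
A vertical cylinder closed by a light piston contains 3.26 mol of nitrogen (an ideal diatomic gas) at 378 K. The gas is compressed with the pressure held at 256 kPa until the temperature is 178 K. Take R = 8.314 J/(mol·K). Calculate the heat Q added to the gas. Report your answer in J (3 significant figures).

Isobaric: W = nRΔT = (3.26)(8.314)(-200) = -5421 J.
ΔU = nCᵥΔT with Cᵥ = 5R/2: ΔU = (3.26)(20.79)(-200) = -13552 J.
Q = ΔU + W = -13552 − 5421 = -18973 J.

Q ≈ -19000 J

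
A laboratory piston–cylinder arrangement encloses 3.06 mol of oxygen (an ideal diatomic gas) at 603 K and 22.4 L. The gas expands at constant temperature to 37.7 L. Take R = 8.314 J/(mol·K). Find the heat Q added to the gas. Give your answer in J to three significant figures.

Isothermal ⇒ ΔU = 0, so Q = W = nRT ln(V₂/V₁).
Q = (3.06)(8.314)(603) ln(37.7/22.4) = 15341 × 0.5206 = 7986 J.

Q ≈ 7990 J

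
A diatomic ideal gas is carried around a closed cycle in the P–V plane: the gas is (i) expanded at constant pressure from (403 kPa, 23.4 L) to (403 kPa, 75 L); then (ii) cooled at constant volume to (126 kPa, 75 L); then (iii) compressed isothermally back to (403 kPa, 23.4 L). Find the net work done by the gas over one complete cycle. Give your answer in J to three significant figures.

W_net ≈ 9790 J

Leg (i): W = PΔV = (403)(75 − 23.4) = 20795 J.
Leg (ii): W = 0.
Leg (iii): W = PᵢVᵢ ln(V_f/Vᵢ) = (9450) ln(23.4/75) = -11007 J.
W_net = 20795 − 11007 = 9788 J.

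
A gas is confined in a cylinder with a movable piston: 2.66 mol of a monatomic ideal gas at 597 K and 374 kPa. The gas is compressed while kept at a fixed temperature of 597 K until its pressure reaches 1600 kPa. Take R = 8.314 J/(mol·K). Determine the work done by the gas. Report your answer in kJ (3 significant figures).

W ≈ -19.2 kJ

Isothermal process: W = nRT ln(V₂/V₁) = nRT ln(P₁/P₂).
W = (2.66)(8.314)(597) × ln(374/1600)
  = 13203 × ln(0.2338) = 13203 × -1.454
W_by_gas = -19190 J.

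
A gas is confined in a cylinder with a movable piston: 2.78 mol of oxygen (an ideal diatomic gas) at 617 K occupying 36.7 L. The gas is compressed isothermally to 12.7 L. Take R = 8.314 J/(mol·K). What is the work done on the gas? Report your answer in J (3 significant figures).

W ≈ 15100 J

Isothermal: W = nRT ln(V₂/V₁).
W = (2.78)(8.314)(617) × ln(12.7/36.7)
  = 14261 × -1.061
W_by_gas = -15133 J; work on gas = −W_by = 15133 J.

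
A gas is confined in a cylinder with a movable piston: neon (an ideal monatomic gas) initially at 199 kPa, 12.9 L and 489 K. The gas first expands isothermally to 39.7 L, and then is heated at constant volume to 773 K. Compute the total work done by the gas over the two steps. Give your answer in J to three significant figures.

Step 1 (isothermal): W = P₁V₁ ln(V₂/V₁) = (2567) ln(39.7/12.9) = 2886 J.
Step 2 (isochoric): W = 0 (constant volume).
W_total = 2886 + 0 = 2886 J.

W_total ≈ 2890 J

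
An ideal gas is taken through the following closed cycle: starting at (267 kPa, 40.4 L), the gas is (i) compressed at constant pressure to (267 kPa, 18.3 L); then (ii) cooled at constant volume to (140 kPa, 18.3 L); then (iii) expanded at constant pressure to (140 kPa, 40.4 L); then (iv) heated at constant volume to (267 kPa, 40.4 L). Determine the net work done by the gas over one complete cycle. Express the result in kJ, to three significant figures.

Constant-volume legs do no work.
W(i) = (267)(18.3 − 40.4) = -5901 J; W(iii) = (140)(40.4 − 18.3) = 3094 J.
W_net = -5901 + 3094 = -2807 J (the counter-clockwise enclosed area).

W_net ≈ -2.81 kJ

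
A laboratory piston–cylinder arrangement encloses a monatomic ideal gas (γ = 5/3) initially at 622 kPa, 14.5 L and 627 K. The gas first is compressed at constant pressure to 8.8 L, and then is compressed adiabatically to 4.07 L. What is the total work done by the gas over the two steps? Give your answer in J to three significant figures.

W_total ≈ -9060 J

Step 1 (isobaric): W = PΔV = (622 kPa)(8.8 − 14.5 L) = -3545 J.
After step 1: P = 622 kPa, V = 8.8 L, T = 380.5 K.
Step 2 (adiabatic): W = (P₁V₁ − P₂V₂)/(γ−1) = (5474 − 9152)/0.667 = -5518 J.
W_total = -3545 − 5518 = -9064 J.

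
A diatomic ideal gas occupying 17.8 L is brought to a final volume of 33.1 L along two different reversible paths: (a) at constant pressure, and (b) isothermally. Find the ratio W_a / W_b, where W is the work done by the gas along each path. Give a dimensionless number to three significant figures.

Path (a) isobaric: W = P₁(V₂ − V₁) → W_a/(P₁V₁) = 0.8596.
Path (b) isothermal: W = P₁V₁ ln(V₂/V₁) → W_b/(P₁V₁) = 0.6203.
W_a / W_b = 0.8596 / 0.6203 = 1.386.

W_a / W_b ≈ 1.39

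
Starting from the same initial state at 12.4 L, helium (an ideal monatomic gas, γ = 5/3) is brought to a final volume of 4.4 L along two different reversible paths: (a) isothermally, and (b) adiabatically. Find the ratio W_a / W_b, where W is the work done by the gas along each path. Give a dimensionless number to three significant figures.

W_a / W_b ≈ 0.694

Path (a) isothermal: W = P₁V₁ ln(V₂/V₁) → W_a/(P₁V₁) = -1.036.
Path (b) adiabatic: W = P₁V₁(1 − (V₁/V₂)^(γ−1))/(γ−1) → W_b/(P₁V₁) = -1.493.
W_a / W_b = -1.036 / -1.493 = 0.6941.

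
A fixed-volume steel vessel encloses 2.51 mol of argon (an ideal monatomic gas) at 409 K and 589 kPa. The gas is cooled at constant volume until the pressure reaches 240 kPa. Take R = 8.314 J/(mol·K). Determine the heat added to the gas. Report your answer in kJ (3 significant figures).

Q ≈ -7.59 kJ

Constant volume ⇒ W = 0, so Q = ΔU = nCᵥΔT with Cᵥ = 3R/2 = 12.47 J/(mol·K).
At constant V, T₂/T₁ = P₂/P₁ ⇒ ΔT = T₁(P₂/P₁ − 1) = 409·(240/589 − 1) = -242.3 K.
ΔU = (2.51)(12.47)(-242.3) = -7586 J.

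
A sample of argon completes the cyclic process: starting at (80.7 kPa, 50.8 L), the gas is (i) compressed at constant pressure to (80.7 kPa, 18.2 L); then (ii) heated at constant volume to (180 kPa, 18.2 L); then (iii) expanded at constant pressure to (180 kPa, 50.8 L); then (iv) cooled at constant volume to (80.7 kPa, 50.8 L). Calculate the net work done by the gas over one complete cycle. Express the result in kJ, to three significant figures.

Constant-volume legs do no work.
W(i) = (80.7)(18.2 − 50.8) = -2631 J; W(iii) = (180)(50.8 − 18.2) = 5868 J.
W_net = -2631 + 5868 = 3237 J (the clockwise enclosed area).

W_net ≈ 3.24 kJ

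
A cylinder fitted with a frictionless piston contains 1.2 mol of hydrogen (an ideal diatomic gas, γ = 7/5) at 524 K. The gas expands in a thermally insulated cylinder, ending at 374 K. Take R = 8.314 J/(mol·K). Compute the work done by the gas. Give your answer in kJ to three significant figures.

W ≈ 3.74 kJ

Adiabatic ⇒ Q = 0, so W_by = −ΔU = nCᵥ(T₁ − T₂).
Cᵥ = 5R/2 = 20.79 J/(mol·K).
W = (1.2)(20.79)(524 − 374) = 3741 J.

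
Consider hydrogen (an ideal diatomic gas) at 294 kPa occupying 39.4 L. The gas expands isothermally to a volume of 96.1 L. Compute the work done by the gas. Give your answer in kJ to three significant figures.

W ≈ 10.3 kJ

Isothermal: W = nRT ln(V₂/V₁) = P₁V₁ ln(V₂/V₁).
P₁V₁ = (294 kPa)(39.4 L) = 11584 J.
W = 11584 × ln(96.1/39.4) = 11584 × 0.8916
W_by_gas = 10328 J.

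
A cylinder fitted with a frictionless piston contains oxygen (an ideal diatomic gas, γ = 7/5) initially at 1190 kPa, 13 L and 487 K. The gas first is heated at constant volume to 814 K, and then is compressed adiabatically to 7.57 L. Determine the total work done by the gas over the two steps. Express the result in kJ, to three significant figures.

Step 1 (isochoric): W = 0 (constant volume).
After step 1: P = 1989 kPa (V unchanged).
Step 2 (adiabatic): W = (P₁V₁ − P₂V₂)/(γ−1) = (25857 − 32101)/0.4 = -15610 J.
W_total = 0 − 15610 = -15610 J.

W_total ≈ -15.6 kJ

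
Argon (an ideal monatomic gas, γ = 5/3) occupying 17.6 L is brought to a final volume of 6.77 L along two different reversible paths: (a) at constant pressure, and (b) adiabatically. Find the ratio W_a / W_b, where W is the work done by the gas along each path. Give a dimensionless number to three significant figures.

Path (a) isobaric: W = P₁(V₂ − V₁) → W_a/(P₁V₁) = -0.6153.
Path (b) adiabatic: W = P₁V₁(1 − (V₁/V₂)^(γ−1))/(γ−1) → W_b/(P₁V₁) = -1.336.
W_a / W_b = -0.6153 / -1.336 = 0.4606.

W_a / W_b ≈ 0.461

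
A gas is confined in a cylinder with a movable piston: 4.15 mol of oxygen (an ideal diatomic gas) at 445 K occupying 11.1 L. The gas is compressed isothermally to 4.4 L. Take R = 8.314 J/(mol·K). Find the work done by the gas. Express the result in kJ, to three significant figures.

Isothermal: W = nRT ln(V₂/V₁).
W = (4.15)(8.314)(445) × ln(4.4/11.1)
  = 15354 × -0.9253
W_by_gas = -14208 J.

W ≈ -14.2 kJ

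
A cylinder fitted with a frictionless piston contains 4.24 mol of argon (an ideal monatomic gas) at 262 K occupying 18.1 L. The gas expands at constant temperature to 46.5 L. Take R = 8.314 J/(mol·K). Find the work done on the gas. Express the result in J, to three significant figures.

W ≈ -8710 J

Isothermal: W = nRT ln(V₂/V₁).
W = (4.24)(8.314)(262) × ln(46.5/18.1)
  = 9236 × 0.9435
W_by_gas = 8714 J; work on gas = −W_by = -8714 J.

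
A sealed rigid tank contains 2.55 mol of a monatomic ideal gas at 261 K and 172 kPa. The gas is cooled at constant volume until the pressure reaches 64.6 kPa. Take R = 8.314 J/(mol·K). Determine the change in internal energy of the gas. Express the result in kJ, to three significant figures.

ΔU ≈ -5.18 kJ

Constant volume ⇒ W = 0, so Q = ΔU = nCᵥΔT with Cᵥ = 3R/2 = 12.47 J/(mol·K).
At constant V, T₂/T₁ = P₂/P₁ ⇒ ΔT = T₁(P₂/P₁ − 1) = 261·(64.6/172 − 1) = -163 K.
ΔU = (2.55)(12.47)(-163) = -5183 J.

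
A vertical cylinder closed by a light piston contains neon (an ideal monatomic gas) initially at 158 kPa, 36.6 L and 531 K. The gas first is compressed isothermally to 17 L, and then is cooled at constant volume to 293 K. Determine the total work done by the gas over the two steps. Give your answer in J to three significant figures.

W_total ≈ -4430 J

Step 1 (isothermal): W = P₁V₁ ln(V₂/V₁) = (5783) ln(17/36.6) = -4434 J.
Step 2 (isochoric): W = 0 (constant volume).
W_total = -4434 + 0 = -4434 J.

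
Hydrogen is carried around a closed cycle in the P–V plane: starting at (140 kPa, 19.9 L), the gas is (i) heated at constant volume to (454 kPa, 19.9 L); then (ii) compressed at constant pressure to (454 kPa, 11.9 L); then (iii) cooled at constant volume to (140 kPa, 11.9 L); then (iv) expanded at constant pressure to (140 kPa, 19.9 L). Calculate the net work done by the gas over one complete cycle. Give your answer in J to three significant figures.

W_net ≈ -2510 J

Constant-volume legs do no work.
W(ii) = (454)(11.9 − 19.9) = -3632 J; W(iv) = (140)(19.9 − 11.9) = 1120 J.
W_net = -3632 + 1120 = -2512 J (the counter-clockwise enclosed area).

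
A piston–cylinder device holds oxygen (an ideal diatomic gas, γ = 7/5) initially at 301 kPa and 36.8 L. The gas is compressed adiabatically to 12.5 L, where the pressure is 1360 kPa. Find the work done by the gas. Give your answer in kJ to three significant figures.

Adiabatic: W = (P₁V₁ − P₂V₂)/(γ − 1) with γ = 7/5.
P₁V₁ = 11077 J, P₂V₂ = 17000 J.
W = (11077 − 17000) / 0.4 = -14808 J.

W ≈ -14.8 kJ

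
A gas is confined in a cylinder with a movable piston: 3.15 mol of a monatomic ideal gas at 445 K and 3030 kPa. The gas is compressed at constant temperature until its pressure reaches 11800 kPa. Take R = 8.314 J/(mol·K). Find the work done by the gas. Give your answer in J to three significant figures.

W ≈ -15800 J

Isothermal process: W = nRT ln(V₂/V₁) = nRT ln(P₁/P₂).
W = (3.15)(8.314)(445) × ln(3030/11800)
  = 11654 × ln(0.2568) = 11654 × -1.36
W_by_gas = -15844 J.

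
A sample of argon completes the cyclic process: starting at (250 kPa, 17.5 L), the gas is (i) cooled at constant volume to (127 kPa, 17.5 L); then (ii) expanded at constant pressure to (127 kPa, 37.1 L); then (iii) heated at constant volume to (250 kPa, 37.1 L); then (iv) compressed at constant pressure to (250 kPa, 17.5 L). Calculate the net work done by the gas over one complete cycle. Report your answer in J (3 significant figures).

Constant-volume legs do no work.
W(ii) = (127)(37.1 − 17.5) = 2489 J; W(iv) = (250)(17.5 − 37.1) = -4900 J.
W_net = 2489 − 4900 = -2411 J (the counter-clockwise enclosed area).

W_net ≈ -2410 J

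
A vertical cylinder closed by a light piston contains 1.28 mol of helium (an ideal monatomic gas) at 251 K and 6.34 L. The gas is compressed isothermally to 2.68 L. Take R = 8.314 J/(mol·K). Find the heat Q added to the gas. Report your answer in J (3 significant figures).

Q ≈ -2300 J

Isothermal ⇒ ΔU = 0, so Q = W = nRT ln(V₂/V₁).
Q = (1.28)(8.314)(251) ln(2.68/6.34) = 2671 × -0.8611 = -2300 J.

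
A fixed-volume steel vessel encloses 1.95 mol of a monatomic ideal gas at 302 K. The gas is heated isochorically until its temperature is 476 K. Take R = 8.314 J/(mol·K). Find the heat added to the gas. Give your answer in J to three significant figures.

Constant volume ⇒ W = 0, so Q = ΔU = nCᵥΔT with Cᵥ = 3R/2 = 12.47 J/(mol·K).
ΔU = (1.95)(12.47)(476 − 302) = 4231 J.

Q ≈ 4230 J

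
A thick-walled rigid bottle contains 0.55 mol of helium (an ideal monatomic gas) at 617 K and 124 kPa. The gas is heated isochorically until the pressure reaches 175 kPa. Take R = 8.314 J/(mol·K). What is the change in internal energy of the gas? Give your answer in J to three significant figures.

Constant volume ⇒ W = 0, so Q = ΔU = nCᵥΔT with Cᵥ = 3R/2 = 12.47 J/(mol·K).
At constant V, T₂/T₁ = P₂/P₁ ⇒ ΔT = T₁(P₂/P₁ − 1) = 617·(175/124 − 1) = 253.8 K.
ΔU = (0.55)(12.47)(253.8) = 1741 J.

ΔU ≈ 1740 J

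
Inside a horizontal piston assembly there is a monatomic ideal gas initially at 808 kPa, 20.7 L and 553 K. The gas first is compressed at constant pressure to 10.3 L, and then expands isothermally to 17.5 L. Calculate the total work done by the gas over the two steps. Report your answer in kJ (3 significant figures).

Step 1 (isobaric): W = PΔV = (808 kPa)(10.3 − 20.7 L) = -8403 J.
After step 1: P = 808 kPa, V = 10.3 L, T = 275.2 K.
Step 2 (isothermal): W = P₁V₁ ln(V₂/V₁) = (8322) ln(17.5/10.3) = 4411 J.
W_total = -8403 + 4411 = -3992 J.

W_total ≈ -3.99 kJ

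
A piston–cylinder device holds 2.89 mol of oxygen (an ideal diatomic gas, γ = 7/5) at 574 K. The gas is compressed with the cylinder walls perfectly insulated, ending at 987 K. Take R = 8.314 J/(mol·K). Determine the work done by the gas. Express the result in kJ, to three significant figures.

Adiabatic ⇒ Q = 0, so W_by = −ΔU = nCᵥ(T₁ − T₂).
Cᵥ = 5R/2 = 20.79 J/(mol·K).
W = (2.89)(20.79)(574 − 987) = -24808 J.

W ≈ -24.8 kJ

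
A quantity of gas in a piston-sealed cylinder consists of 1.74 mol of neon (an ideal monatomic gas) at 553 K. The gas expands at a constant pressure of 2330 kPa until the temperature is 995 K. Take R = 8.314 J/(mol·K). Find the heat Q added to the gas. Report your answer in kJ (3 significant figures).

Isobaric: W = nRΔT = (1.74)(8.314)(442) = 6394 J.
ΔU = nCᵥΔT with Cᵥ = 3R/2: ΔU = (1.74)(12.47)(442) = 9591 J.
Q = ΔU + W = 9591 + 6394 = 15985 J.

Q ≈ 16.0 kJ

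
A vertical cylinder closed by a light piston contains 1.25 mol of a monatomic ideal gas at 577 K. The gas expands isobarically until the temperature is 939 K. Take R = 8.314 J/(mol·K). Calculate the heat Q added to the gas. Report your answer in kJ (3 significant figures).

Isobaric: W = nRΔT = (1.25)(8.314)(362) = 3762 J.
ΔU = nCᵥΔT with Cᵥ = 3R/2: ΔU = (1.25)(12.47)(362) = 5643 J.
Q = ΔU + W = 5643 + 3762 = 9405 J.

Q ≈ 9.41 kJ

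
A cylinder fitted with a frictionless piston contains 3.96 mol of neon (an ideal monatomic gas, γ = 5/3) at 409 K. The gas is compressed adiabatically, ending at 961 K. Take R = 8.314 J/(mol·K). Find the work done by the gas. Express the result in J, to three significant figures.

W ≈ -27300 J

Adiabatic ⇒ Q = 0, so W_by = −ΔU = nCᵥ(T₁ − T₂).
Cᵥ = 3R/2 = 12.47 J/(mol·K).
W = (3.96)(12.47)(409 − 961) = -27261 J.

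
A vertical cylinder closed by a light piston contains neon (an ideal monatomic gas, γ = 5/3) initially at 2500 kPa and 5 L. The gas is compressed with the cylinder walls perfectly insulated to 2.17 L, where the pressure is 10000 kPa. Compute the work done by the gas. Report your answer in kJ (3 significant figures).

Adiabatic: W = (P₁V₁ − P₂V₂)/(γ − 1) with γ = 5/3.
P₁V₁ = 12500 J, P₂V₂ = 21700 J.
W = (12500 − 21700) / 0.6667 = -13800 J.

W ≈ -13.8 kJ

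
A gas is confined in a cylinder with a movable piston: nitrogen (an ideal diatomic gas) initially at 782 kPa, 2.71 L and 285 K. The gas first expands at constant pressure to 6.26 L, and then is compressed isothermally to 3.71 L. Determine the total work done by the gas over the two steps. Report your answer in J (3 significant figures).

Step 1 (isobaric): W = PΔV = (782 kPa)(6.26 − 2.71 L) = 2776 J.
After step 1: P = 782 kPa, V = 6.26 L, T = 658.3 K.
Step 2 (isothermal): W = P₁V₁ ln(V₂/V₁) = (4895) ln(3.71/6.26) = -2561 J.
W_total = 2776 − 2561 = 215.1 J.

W_total ≈ 215 J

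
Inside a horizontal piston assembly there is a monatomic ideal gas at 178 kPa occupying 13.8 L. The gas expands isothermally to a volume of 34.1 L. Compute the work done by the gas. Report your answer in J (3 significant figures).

W ≈ 2220 J

Isothermal: W = nRT ln(V₂/V₁) = P₁V₁ ln(V₂/V₁).
P₁V₁ = (178 kPa)(13.8 L) = 2456 J.
W = 2456 × ln(34.1/13.8) = 2456 × 0.9046
W_by_gas = 2222 J.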